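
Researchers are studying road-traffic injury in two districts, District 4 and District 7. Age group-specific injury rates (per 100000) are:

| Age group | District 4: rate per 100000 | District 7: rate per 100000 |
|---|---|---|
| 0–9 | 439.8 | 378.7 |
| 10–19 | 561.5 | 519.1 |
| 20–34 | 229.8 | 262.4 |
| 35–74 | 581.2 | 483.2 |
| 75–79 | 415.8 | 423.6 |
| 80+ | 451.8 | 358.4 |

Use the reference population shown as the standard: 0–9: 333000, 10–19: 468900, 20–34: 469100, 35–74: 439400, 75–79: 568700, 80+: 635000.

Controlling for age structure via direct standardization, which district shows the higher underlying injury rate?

Standard total = 2914100; weights = 0.1143, 0.1609, 0.1610, 0.1508, 0.1952, 0.2179.
District 4: 0.1143×439.8 + 0.1609×561.5 + 0.1610×229.8 + 0.1508×581.2 + 0.1952×415.8 + 0.2179×451.8 = 444.8295 per 100000.
District 7: 0.1143×378.7 + 0.1609×519.1 + 0.1610×262.4 + 0.1508×483.2 + 0.1952×423.6 + 0.2179×358.4 = 402.6658 per 100000.

District 4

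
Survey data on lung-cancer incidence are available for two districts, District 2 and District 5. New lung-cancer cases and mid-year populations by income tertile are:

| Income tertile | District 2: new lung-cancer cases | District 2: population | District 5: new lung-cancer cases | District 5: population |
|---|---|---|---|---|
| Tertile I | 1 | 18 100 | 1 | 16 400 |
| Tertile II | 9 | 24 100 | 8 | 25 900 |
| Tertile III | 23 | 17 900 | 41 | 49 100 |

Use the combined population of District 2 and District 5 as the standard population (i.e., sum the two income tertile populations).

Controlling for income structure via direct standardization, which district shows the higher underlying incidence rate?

District 2

Income-specific rates per 100 000 for District 2: 5.52, 37.34, 128.49.
For District 5: 6.10, 30.89, 83.50.
Combined standard total = 151 500; weights = 0.2277, 0.3300, 0.4422.
District 2: 0.2277×5.52 + 0.3300×37.34 + 0.4422×128.49 = 70.4077 per 100 000.
District 5: 0.2277×6.10 + 0.3300×30.89 + 0.4422×83.50 = 48.5114 per 100 000.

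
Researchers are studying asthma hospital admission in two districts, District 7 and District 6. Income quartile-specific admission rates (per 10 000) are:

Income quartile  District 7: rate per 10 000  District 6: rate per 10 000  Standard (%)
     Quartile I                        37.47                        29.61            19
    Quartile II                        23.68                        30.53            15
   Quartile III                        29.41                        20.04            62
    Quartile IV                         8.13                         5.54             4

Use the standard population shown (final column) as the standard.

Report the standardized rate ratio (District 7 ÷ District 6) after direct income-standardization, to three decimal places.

1.279

Standard weights: 0.19, 0.15, 0.62, 0.04.
District 7: 0.1900×37.47 + 0.1500×23.68 + 0.6200×29.41 + 0.0400×8.13 = 29.2307 per 10 000.
District 6: 0.1900×29.61 + 0.1500×30.53 + 0.6200×20.04 + 0.0400×5.54 = 22.8518 per 10 000.
Ratio = 29.2307 ÷ 22.8518 = 1.27914.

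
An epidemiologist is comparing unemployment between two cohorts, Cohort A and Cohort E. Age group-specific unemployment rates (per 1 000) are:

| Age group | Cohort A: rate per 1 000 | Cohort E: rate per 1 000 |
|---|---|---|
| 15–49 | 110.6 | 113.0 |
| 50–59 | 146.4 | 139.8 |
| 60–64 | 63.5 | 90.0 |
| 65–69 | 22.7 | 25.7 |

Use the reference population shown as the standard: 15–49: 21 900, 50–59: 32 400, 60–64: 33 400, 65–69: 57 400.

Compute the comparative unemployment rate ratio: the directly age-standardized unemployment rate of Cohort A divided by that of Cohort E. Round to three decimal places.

0.922

Standard total = 145 100; weights = 0.1509, 0.2233, 0.2302, 0.3956.
Cohort A: 0.1509×110.6 + 0.2233×146.4 + 0.2302×63.5 + 0.3956×22.7 = 72.9799 per 1 000.
Cohort E: 0.1509×113.0 + 0.2233×139.8 + 0.2302×90.0 + 0.3956×25.7 = 79.1551 per 1 000.
Ratio = 72.9799 ÷ 79.1551 = 0.92199.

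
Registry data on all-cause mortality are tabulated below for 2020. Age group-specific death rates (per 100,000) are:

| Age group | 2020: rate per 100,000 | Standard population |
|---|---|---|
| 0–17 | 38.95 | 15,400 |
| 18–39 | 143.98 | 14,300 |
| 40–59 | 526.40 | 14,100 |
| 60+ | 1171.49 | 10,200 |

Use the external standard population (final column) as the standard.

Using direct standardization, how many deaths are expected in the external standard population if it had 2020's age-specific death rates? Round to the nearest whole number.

Expected deaths = Σ (standard pop × age-specific rate ÷ 100,000)
= 15,400×38.95/100,000 + 14,300×143.98/100,000 + 14,100×526.40/100,000 + 10,200×1171.49/100,000
= 6.00 + 20.59 + 74.22 + 119.49 = 220.30.

220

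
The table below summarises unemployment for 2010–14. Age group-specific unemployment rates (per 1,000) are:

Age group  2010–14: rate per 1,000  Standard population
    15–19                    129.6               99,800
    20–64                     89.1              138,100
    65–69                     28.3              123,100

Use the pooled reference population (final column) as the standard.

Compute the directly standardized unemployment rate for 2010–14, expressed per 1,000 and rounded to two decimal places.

79.56

Standard total = 361,000; weights = 0.2765, 0.3825, 0.3410.
Standardized rate: 0.2765×129.6 + 0.3825×89.1 + 0.3410×28.3 = 79.5638 per 1,000.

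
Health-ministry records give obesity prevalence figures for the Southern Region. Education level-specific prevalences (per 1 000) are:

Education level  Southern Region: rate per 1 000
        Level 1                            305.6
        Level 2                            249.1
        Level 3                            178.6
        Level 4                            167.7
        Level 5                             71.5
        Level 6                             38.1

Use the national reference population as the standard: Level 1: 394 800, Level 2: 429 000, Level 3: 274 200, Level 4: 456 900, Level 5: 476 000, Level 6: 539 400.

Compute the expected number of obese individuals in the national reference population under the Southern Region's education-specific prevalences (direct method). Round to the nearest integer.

407694

Expected obese individuals = Σ (standard pop × education-specific rate ÷ 1 000)
= 394 800×305.6/1 000 + 429 000×249.1/1 000 + 274 200×178.6/1 000 + 456 900×167.7/1 000 + 476 000×71.5/1 000 + 539 400×38.1/1 000
= 120650.88 + 106863.90 + 48972.12 + 76622.13 + 34034.00 + 20551.14 = 407694.17.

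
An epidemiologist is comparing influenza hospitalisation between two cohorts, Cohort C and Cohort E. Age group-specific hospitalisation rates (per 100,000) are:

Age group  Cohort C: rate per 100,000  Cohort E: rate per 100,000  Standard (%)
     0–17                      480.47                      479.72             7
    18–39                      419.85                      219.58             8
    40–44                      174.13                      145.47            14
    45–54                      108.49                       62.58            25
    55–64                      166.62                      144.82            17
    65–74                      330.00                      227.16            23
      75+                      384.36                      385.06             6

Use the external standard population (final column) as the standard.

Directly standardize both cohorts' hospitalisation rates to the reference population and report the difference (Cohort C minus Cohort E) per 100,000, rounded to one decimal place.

Standard weights: 0.07, 0.08, 0.14, 0.25, 0.17, 0.23, 0.06.
Cohort C: 0.0700×480.47 + 0.0800×419.85 + 0.1400×174.13 + 0.2500×108.49 + 0.1700×166.62 + 0.2300×330.00 + 0.0600×384.36 = 246.0086 per 100,000.
Cohort E: 0.0700×479.72 + 0.0800×219.58 + 0.1400×145.47 + 0.2500×62.58 + 0.1700×144.82 + 0.2300×227.16 + 0.0600×385.06 = 187.1274 per 100,000.
Difference = 246.0086 − 187.1274 = 58.8812.

58.9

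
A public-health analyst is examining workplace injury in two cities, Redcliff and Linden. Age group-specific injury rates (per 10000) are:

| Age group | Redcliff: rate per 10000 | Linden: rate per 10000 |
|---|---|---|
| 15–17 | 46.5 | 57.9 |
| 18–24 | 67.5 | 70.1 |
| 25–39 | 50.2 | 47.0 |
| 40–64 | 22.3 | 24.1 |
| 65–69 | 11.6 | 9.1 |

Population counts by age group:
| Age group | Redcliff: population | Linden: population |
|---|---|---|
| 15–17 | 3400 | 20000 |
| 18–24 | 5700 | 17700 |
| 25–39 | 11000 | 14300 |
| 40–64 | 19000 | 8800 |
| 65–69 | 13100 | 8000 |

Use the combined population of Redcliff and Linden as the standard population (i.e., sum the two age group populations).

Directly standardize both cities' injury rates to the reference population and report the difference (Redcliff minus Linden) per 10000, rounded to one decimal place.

-2.0

Combined standard total = 121000; weights = 0.1934, 0.1934, 0.2091, 0.2298, 0.1744.
Redcliff: 0.1934×46.5 + 0.1934×67.5 + 0.2091×50.2 + 0.2298×22.3 + 0.1744×11.6 = 39.6889 per 10000.
Linden: 0.1934×57.9 + 0.1934×70.1 + 0.2091×47.0 + 0.2298×24.1 + 0.1744×9.1 = 41.7049 per 10000.
Difference = 39.6889 − 41.7049 = -2.0160.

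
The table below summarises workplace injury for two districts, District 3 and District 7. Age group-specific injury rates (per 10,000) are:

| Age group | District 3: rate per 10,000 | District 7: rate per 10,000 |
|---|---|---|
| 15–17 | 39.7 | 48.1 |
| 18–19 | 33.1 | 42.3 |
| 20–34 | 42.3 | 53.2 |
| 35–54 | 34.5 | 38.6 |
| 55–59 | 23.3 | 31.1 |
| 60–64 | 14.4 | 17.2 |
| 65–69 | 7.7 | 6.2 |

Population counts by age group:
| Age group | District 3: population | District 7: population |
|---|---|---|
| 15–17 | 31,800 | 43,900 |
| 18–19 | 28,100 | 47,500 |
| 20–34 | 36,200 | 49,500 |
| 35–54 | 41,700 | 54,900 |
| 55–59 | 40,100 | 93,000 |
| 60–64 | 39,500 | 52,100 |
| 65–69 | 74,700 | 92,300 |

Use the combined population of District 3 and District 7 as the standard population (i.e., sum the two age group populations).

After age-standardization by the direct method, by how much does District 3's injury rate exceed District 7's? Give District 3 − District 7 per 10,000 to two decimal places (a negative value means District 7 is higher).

-5.11

Combined standard total = 725,300; weights = 0.1044, 0.1042, 0.1182, 0.1332, 0.1835, 0.1263, 0.2302.
District 3: 0.1044×39.7 + 0.1042×33.1 + 0.1182×42.3 + 0.1332×34.5 + 0.1835×23.3 + 0.1263×14.4 + 0.2302×7.7 = 25.0540 per 10,000.
District 7: 0.1044×48.1 + 0.1042×42.3 + 0.1182×53.2 + 0.1332×38.6 + 0.1835×31.1 + 0.1263×17.2 + 0.2302×6.2 = 30.1632 per 10,000.
Difference = 25.0540 − 30.1632 = -5.1093.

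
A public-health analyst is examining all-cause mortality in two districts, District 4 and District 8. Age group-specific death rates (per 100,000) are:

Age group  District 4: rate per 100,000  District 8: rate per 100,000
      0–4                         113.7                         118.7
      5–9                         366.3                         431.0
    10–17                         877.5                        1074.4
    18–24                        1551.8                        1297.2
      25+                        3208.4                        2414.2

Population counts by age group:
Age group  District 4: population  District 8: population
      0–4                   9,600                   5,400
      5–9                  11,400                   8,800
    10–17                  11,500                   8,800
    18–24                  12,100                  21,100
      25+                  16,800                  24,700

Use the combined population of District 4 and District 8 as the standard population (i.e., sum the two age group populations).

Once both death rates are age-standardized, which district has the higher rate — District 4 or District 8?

District 4

Combined standard total = 130,200; weights = 0.1152, 0.1551, 0.1559, 0.2550, 0.3187.
District 4: 0.1152×113.7 + 0.1551×366.3 + 0.1559×877.5 + 0.2550×1551.8 + 0.3187×3208.4 = 1625.0873 per 100,000.
District 8: 0.1152×118.7 + 0.1551×431.0 + 0.1559×1074.4 + 0.2550×1297.2 + 0.3187×2414.2 = 1348.3361 per 100,000.
The crude rates (1433.82 vs 1466.43) would put District 8 higher, but that reflects its age composition; once standardized to a common age structure, District 4 has the higher underlying rate.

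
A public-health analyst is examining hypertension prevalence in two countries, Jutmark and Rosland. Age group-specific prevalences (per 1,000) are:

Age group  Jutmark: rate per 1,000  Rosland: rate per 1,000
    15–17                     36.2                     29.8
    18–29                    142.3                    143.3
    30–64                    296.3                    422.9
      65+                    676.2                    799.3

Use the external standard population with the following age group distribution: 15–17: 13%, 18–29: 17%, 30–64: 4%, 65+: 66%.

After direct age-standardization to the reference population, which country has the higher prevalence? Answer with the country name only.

Rosland

Standard weights: 0.13, 0.17, 0.04, 0.66.
Jutmark: 0.1300×36.2 + 0.1700×142.3 + 0.0400×296.3 + 0.6600×676.2 = 487.0410 per 1,000.
Rosland: 0.1300×29.8 + 0.1700×143.3 + 0.0400×422.9 + 0.6600×799.3 = 572.6890 per 1,000.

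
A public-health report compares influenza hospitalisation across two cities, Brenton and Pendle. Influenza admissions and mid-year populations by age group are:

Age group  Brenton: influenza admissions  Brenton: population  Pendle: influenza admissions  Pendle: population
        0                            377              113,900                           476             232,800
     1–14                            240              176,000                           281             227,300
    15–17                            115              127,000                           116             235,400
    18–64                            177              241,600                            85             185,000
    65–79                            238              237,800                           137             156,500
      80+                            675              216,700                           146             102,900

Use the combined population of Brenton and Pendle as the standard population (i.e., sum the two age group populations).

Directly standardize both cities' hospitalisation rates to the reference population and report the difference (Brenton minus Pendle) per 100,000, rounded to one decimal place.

59.8

Age-specific rates per 100,000 for Brenton: 330.99, 136.36, 90.55, 73.26, 100.08, 311.49.
For Pendle: 204.47, 123.63, 49.28, 45.95, 87.54, 141.89.
Combined standard total = 2,252,900; weights = 0.1539, 0.1790, 0.1609, 0.1894, 0.1750, 0.1419.
Brenton: 0.1539×330.99 + 0.1790×136.36 + 0.1609×90.55 + 0.1894×73.26 + 0.1750×100.08 + 0.1419×311.49 = 165.4912 per 100,000.
Pendle: 0.1539×204.47 + 0.1790×123.63 + 0.1609×49.28 + 0.1894×45.95 + 0.1750×87.54 + 0.1419×141.89 = 105.6723 per 100,000.
Difference = 165.4912 − 105.6723 = 59.8188.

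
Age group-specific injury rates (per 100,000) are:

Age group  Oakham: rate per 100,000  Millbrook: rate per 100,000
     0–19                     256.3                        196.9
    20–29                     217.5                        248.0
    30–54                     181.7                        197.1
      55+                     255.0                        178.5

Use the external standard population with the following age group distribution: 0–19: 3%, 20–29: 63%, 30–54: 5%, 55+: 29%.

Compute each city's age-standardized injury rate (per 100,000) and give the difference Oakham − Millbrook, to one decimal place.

Standard weights: 0.03, 0.63, 0.05, 0.29.
Oakham: 0.0300×256.3 + 0.6300×217.5 + 0.0500×181.7 + 0.2900×255.0 = 227.7490 per 100,000.
Millbrook: 0.0300×196.9 + 0.6300×248.0 + 0.0500×197.1 + 0.2900×178.5 = 223.7670 per 100,000.
Difference = 227.7490 − 223.7670 = 3.9820.

4.0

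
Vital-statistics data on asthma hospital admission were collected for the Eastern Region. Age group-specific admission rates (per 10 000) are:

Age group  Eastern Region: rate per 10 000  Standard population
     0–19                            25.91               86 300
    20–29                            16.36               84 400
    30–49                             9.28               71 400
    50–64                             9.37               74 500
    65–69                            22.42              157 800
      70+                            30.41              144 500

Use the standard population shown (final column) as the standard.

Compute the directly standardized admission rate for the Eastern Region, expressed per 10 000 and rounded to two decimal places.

20.86

Standard total = 618 900; weights = 0.1394, 0.1364, 0.1154, 0.1204, 0.2550, 0.2335.
Standardized rate: 0.1394×25.91 + 0.1364×16.36 + 0.1154×9.28 + 0.1204×9.37 + 0.2550×22.42 + 0.2335×30.41 = 20.8589 per 10 000.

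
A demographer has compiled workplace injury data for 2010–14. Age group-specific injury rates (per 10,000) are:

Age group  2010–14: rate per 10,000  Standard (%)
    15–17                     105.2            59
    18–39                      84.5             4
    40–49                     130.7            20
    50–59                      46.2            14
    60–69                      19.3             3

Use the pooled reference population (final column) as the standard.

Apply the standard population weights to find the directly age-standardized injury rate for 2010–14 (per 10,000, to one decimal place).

98.6

Standard weights: 0.59, 0.04, 0.20, 0.14, 0.03.
Standardized rate: 0.5900×105.2 + 0.0400×84.5 + 0.2000×130.7 + 0.1400×46.2 + 0.0300×19.3 = 98.6350 per 10,000.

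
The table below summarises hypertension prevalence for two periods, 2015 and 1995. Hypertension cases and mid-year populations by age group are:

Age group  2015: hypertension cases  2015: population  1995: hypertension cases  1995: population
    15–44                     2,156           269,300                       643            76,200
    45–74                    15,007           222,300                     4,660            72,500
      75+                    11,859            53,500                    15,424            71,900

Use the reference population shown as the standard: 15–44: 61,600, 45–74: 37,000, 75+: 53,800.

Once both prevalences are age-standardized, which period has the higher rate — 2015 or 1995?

2015

Age-specific rates per 1,000 for 2015: 8.006, 67.508, 221.664.
For 1995: 8.438, 64.276, 214.520.
Standard total = 152,400; weights = 0.4042, 0.2428, 0.3530.
2015: 0.4042×8.006 + 0.2428×67.508 + 0.3530×221.664 = 97.8770 per 1,000.
1995: 0.4042×8.438 + 0.2428×64.276 + 0.3530×214.520 = 94.7454 per 1,000.
The crude rates (53.24 vs 93.96) would put 1995 higher, but that reflects its age composition; once standardized to a common age structure, 2015 has the higher underlying rate.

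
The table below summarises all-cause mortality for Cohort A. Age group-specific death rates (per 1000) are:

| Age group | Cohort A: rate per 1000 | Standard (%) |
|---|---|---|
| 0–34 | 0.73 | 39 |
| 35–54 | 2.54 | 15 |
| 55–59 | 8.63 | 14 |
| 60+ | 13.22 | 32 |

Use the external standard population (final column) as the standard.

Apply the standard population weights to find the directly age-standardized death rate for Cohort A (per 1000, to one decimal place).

Standard weights: 0.39, 0.15, 0.14, 0.32.
Standardized rate: 0.3900×0.73 + 0.1500×2.54 + 0.1400×8.63 + 0.3200×13.22 = 6.1043 per 1000.

6.1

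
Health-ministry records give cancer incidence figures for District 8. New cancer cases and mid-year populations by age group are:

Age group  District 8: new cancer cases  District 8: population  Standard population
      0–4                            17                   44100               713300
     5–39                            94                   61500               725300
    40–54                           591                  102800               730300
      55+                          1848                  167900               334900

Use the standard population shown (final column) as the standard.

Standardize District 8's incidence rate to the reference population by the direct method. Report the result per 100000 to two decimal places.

Age-specific rates per 100000 for District 8: 38.55, 152.85, 574.90, 1100.66.
Standard total = 2503800; weights = 0.2849, 0.2897, 0.2917, 0.1338.
Standardized rate: 0.2849×38.55 + 0.2897×152.85 + 0.2917×574.90 + 0.1338×1100.66 = 370.1640 per 100000.

370.16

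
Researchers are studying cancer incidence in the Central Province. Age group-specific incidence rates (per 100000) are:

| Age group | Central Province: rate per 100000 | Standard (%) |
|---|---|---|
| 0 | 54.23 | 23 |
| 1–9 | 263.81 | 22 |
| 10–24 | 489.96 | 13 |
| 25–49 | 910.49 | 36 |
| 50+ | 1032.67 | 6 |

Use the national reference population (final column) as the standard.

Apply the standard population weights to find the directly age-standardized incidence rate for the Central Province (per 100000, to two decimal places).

523.94

Standard weights: 0.23, 0.22, 0.13, 0.36, 0.06.
Standardized rate: 0.2300×54.23 + 0.2200×263.81 + 0.1300×489.96 + 0.3600×910.49 + 0.0600×1032.67 = 523.9425 per 100000.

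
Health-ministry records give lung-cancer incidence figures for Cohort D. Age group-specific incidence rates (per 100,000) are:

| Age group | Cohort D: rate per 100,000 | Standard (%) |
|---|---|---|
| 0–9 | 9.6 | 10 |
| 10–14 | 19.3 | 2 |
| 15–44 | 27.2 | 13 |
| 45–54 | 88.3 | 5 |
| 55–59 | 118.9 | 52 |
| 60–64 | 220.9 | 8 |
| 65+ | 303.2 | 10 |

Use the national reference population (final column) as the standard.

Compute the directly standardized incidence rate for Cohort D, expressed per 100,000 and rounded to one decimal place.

Standard weights: 0.10, 0.02, 0.13, 0.05, 0.52, 0.08, 0.10.
Standardized rate: 0.1000×9.6 + 0.0200×19.3 + 0.1300×27.2 + 0.0500×88.3 + 0.5200×118.9 + 0.0800×220.9 + 0.1000×303.2 = 119.1170 per 100,000.

119.1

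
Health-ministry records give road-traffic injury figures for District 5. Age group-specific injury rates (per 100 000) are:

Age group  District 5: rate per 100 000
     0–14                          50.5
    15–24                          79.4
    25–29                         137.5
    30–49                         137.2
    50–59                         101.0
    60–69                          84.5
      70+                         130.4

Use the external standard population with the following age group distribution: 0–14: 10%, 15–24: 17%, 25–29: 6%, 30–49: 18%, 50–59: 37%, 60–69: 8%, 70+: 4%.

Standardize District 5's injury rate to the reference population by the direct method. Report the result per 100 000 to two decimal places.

Standard weights: 0.10, 0.17, 0.06, 0.18, 0.37, 0.08, 0.04.
Standardized rate: 0.1000×50.5 + 0.1700×79.4 + 0.0600×137.5 + 0.1800×137.2 + 0.3700×101.0 + 0.0800×84.5 + 0.0400×130.4 = 100.8400 per 100 000.

100.84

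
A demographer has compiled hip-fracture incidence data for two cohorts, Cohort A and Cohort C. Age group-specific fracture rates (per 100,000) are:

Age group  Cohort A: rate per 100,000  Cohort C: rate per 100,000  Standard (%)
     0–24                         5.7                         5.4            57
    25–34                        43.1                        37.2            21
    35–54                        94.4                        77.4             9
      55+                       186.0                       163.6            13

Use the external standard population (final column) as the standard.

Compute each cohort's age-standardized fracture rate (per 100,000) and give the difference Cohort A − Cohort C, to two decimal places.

Standard weights: 0.57, 0.21, 0.09, 0.13.
Cohort A: 0.5700×5.7 + 0.2100×43.1 + 0.0900×94.4 + 0.1300×186.0 = 44.9760 per 100,000.
Cohort C: 0.5700×5.4 + 0.2100×37.2 + 0.0900×77.4 + 0.1300×163.6 = 39.1240 per 100,000.
Difference = 44.9760 − 39.1240 = 5.8520.

5.85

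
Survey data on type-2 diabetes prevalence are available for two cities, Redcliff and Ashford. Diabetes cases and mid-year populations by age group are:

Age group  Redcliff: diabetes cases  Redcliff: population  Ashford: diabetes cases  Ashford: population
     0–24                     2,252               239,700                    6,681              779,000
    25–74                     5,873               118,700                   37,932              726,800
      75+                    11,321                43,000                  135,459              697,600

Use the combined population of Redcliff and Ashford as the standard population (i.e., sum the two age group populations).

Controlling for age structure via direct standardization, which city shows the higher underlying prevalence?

Redcliff

Age-specific rates per 1,000 for Redcliff: 9.395, 49.478, 263.279.
For Ashford: 8.576, 52.190, 194.179.
Combined standard total = 2,604,800; weights = 0.3911, 0.3246, 0.2843.
Redcliff: 0.3911×9.395 + 0.3246×49.478 + 0.2843×263.279 = 94.5902 per 1,000.
Ashford: 0.3911×8.576 + 0.3246×52.190 + 0.2843×194.179 = 75.5039 per 1,000.
The crude rates (48.45 vs 81.72) would put Ashford higher, but that reflects its age composition; once standardized to a common age structure, Redcliff has the higher underlying rate.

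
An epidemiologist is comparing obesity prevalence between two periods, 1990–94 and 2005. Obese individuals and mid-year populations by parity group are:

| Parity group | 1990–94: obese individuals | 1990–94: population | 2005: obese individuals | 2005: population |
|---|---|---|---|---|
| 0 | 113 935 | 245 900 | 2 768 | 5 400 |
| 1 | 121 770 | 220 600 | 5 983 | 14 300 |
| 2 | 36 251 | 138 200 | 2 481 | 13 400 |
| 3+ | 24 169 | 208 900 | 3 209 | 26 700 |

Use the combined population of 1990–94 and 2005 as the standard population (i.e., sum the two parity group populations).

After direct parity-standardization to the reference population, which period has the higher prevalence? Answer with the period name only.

1990–94

Parity-specific rates per 1 000 for 1990–94: 463.339, 551.995, 262.308, 115.697.
For 2005: 512.593, 418.392, 185.149, 120.187.
Combined standard total = 873 400; weights = 0.2877, 0.2689, 0.1736, 0.2698.
1990–94: 0.2877×463.339 + 0.2689×551.995 + 0.1736×262.308 + 0.2698×115.697 = 358.5122 per 1 000.
2005: 0.2877×512.593 + 0.2689×418.392 + 0.1736×185.149 + 0.2698×120.187 = 324.5700 per 1 000.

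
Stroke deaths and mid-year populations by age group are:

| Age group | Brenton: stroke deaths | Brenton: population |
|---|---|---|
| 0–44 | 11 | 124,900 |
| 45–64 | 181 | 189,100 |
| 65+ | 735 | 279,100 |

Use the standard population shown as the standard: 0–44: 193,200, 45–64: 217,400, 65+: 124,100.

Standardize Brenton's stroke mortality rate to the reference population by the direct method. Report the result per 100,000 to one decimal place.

103.2

Age-specific rates per 100,000 for Brenton: 8.81, 95.72, 263.35.
Standard total = 534,700; weights = 0.3613, 0.4066, 0.2321.
Standardized rate: 0.3613×8.81 + 0.4066×95.72 + 0.2321×263.35 = 103.2197 per 100,000.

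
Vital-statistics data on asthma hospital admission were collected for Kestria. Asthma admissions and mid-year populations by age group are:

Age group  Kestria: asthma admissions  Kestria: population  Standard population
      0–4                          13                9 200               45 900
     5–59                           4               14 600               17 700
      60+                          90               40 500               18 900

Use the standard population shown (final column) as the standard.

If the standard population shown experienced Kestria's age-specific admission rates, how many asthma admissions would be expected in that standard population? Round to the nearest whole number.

Age-specific rates per 10 000 for Kestria: 14.13, 2.74, 22.22.
Expected asthma admissions = Σ (standard pop × age-specific rate ÷ 10 000)
= 45 900×14.13/10 000 + 17 700×2.74/10 000 + 18 900×22.22/10 000
= 64.86 + 4.85 + 42.00 = 111.71.

112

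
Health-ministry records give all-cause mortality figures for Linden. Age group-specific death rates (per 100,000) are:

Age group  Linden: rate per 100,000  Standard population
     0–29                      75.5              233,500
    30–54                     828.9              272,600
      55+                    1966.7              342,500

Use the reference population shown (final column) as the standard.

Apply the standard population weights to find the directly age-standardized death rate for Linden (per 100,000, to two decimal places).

1080.82

Standard total = 848,600; weights = 0.2752, 0.3212, 0.4036.
Standardized rate: 0.2752×75.5 + 0.3212×828.9 + 0.4036×1966.7 = 1080.8180 per 100,000.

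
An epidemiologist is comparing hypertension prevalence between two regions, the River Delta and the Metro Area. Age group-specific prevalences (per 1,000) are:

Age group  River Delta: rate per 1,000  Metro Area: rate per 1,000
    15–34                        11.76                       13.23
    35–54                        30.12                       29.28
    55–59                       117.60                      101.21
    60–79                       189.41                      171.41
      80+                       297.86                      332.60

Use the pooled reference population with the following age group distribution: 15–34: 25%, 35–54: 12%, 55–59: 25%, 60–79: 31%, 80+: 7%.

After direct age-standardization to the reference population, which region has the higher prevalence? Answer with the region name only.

Standard weights: 0.25, 0.12, 0.25, 0.31, 0.07.
The River Delta: 0.2500×11.76 + 0.1200×30.12 + 0.2500×117.60 + 0.3100×189.41 + 0.0700×297.86 = 115.5217 per 1,000.
The Metro Area: 0.2500×13.23 + 0.1200×29.28 + 0.2500×101.21 + 0.3100×171.41 + 0.0700×332.60 = 108.5427 per 1,000.

River Delta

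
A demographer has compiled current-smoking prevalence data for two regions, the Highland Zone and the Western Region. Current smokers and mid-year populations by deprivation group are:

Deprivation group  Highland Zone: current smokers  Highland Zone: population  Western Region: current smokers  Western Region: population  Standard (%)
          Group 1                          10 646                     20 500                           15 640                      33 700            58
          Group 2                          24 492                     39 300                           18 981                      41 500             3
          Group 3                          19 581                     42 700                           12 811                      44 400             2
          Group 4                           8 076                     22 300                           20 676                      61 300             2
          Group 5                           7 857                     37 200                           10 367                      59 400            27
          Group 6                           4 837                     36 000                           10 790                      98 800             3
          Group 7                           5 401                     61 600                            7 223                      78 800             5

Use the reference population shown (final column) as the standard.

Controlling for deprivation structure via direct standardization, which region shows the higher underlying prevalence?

Highland Zone

Deprivation-specific rates per 1 000 for the Highland Zone: 519.317, 623.206, 458.571, 362.152, 211.210, 134.361, 87.679.
For the Western Region: 464.095, 457.373, 288.536, 337.292, 174.529, 109.211, 91.662.
Standard weights: 0.58, 0.03, 0.02, 0.02, 0.27, 0.03, 0.05.
The Highland Zone: 0.5800×519.317 + 0.0300×623.206 + 0.0200×458.571 + 0.0200×362.152 + 0.2700×211.210 + 0.0300×134.361 + 0.0500×87.679 = 401.7559 per 1 000.
The Western Region: 0.5800×464.095 + 0.0300×457.373 + 0.0200×288.536 + 0.0200×337.292 + 0.2700×174.529 + 0.0300×109.211 + 0.0500×91.662 = 350.3950 per 1 000.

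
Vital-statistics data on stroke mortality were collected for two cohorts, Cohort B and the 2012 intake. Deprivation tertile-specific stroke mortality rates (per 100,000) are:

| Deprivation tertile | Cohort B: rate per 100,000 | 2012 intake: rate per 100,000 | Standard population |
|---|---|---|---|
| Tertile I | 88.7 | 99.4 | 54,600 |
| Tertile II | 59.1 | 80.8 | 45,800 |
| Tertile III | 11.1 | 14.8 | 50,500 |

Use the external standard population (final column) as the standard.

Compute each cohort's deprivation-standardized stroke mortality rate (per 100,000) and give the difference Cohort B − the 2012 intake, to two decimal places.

Standard total = 150,900; weights = 0.3618, 0.3035, 0.3347.
Cohort B: 0.3618×88.7 + 0.3035×59.1 + 0.3347×11.1 = 53.7465 per 100,000.
The 2012 intake: 0.3618×99.4 + 0.3035×80.8 + 0.3347×14.8 = 65.4425 per 100,000.
Difference = 53.7465 − 65.4425 = -11.6960.

-11.70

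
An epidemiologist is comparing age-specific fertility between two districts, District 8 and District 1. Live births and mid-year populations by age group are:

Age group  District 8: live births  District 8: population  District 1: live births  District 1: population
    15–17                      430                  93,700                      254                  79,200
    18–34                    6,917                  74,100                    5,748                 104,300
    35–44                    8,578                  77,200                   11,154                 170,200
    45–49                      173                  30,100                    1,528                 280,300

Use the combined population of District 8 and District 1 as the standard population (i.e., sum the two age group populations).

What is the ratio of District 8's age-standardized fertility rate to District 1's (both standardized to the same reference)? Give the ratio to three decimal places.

1.651

Age-specific rates per 1,000 for District 8: 4.589, 93.347, 111.114, 5.748.
For District 1: 3.207, 55.110, 65.535, 5.451.
Combined standard total = 909,100; weights = 0.1902, 0.1962, 0.2721, 0.3414.
District 8: 0.1902×4.589 + 0.1962×93.347 + 0.2721×111.114 + 0.3414×5.748 = 51.3917 per 1,000.
District 1: 0.1902×3.207 + 0.1962×55.110 + 0.2721×65.535 + 0.3414×5.451 = 31.1204 per 1,000.
Ratio = 51.3917 ÷ 31.1204 = 1.65138.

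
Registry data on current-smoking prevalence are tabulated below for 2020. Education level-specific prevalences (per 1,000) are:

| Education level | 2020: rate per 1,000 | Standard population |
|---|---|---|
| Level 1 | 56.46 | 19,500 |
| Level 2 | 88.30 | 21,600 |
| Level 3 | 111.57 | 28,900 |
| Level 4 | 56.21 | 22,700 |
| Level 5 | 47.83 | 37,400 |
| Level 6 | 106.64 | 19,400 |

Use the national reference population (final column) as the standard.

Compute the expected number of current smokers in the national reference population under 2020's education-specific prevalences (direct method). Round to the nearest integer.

Expected current smokers = Σ (standard pop × education-specific rate ÷ 1,000)
= 19,500×56.46/1,000 + 21,600×88.30/1,000 + 28,900×111.57/1,000 + 22,700×56.21/1,000 + 37,400×47.83/1,000 + 19,400×106.64/1,000
= 1100.97 + 1907.28 + 3224.37 + 1275.97 + 1788.84 + 2068.82 = 11366.25.

11366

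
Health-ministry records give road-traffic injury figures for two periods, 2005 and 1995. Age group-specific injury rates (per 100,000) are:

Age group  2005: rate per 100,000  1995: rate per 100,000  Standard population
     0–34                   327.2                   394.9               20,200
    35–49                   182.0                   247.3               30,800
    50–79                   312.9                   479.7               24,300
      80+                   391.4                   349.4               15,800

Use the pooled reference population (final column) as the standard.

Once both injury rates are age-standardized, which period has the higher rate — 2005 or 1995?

1995

Standard total = 91,100; weights = 0.2217, 0.3381, 0.2667, 0.1734.
2005: 0.2217×327.2 + 0.3381×182.0 + 0.2667×312.9 + 0.1734×391.4 = 285.4295 per 100,000.
1995: 0.2217×394.9 + 0.3381×247.3 + 0.2667×479.7 + 0.1734×349.4 = 359.7261 per 100,000.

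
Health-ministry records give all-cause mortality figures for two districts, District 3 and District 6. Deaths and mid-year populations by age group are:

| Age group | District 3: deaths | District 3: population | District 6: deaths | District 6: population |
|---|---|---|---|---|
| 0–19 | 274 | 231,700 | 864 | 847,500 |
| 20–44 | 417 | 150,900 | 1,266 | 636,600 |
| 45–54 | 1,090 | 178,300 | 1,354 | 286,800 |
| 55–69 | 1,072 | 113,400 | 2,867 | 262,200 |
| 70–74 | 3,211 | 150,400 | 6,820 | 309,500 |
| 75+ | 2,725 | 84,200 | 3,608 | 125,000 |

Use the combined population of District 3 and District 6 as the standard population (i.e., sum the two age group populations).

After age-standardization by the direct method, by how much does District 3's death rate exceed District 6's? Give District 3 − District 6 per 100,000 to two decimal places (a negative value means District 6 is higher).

38.32

Age-specific rates per 100,000 for District 3: 118.26, 276.34, 611.33, 945.33, 2134.97, 3236.34.
For District 6: 101.95, 198.87, 472.11, 1093.44, 2203.55, 2886.40.
Combined standard total = 3,376,500; weights = 0.3196, 0.2332, 0.1377, 0.1112, 0.1362, 0.0620.
District 3: 0.3196×118.26 + 0.2332×276.34 + 0.1377×611.33 + 0.1112×945.33 + 0.1362×2134.97 + 0.0620×3236.34 = 782.9268 per 100,000.
District 6: 0.3196×101.95 + 0.2332×198.87 + 0.1377×472.11 + 0.1112×1093.44 + 0.1362×2203.55 + 0.0620×2886.40 = 744.6031 per 100,000.
Difference = 782.9268 − 744.6031 = 38.3237.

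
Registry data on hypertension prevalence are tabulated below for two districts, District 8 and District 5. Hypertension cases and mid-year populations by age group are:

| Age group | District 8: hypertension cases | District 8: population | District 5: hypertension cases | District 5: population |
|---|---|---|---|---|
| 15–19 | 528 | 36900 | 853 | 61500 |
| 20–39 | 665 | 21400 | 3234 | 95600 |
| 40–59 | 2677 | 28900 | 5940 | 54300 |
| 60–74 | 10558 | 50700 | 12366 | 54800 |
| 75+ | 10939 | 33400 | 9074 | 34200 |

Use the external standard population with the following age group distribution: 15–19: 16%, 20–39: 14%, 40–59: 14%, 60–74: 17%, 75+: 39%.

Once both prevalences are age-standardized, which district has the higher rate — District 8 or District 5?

District 8

Age-specific rates per 1000 for District 8: 14.309, 31.075, 92.630, 208.245, 327.515.
For District 5: 13.870, 33.828, 109.392, 225.657, 265.322.
Standard weights: 0.16, 0.14, 0.14, 0.17, 0.39.
District 8: 0.1600×14.309 + 0.1400×31.075 + 0.1400×92.630 + 0.1700×208.245 + 0.3900×327.515 = 182.7405 per 1000.
District 5: 0.1600×13.870 + 0.1400×33.828 + 0.1400×109.392 + 0.1700×225.657 + 0.3900×265.322 = 164.1072 per 1000.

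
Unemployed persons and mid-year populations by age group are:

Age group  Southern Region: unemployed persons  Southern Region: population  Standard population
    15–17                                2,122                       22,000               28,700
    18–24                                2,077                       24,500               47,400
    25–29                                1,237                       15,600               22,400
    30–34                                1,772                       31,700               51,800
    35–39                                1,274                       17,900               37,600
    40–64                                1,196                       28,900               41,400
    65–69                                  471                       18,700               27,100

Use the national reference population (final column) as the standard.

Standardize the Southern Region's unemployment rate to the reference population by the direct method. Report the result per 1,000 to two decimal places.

64.47

Age-specific rates per 1,000 for the Southern Region: 96.455, 84.776, 79.295, 55.899, 71.173, 41.384, 25.187.
Standard total = 256,400; weights = 0.1119, 0.1849, 0.0874, 0.2020, 0.1466, 0.1615, 0.1057.
Standardized rate: 0.1119×96.455 + 0.1849×84.776 + 0.0874×79.295 + 0.2020×55.899 + 0.1466×71.173 + 0.1615×41.384 + 0.1057×25.187 = 64.4710 per 1,000.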